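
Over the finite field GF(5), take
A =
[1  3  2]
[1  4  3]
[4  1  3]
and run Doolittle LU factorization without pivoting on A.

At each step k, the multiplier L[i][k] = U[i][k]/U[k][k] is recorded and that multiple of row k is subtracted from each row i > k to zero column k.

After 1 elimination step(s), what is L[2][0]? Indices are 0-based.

k=0: U[0][0]=1
  eliminate (1,0): mult=1, new row 1: (0, 1, 1); set L[1][0]=1
  eliminate (2,0): mult=4, new row 2: (0, 4, 0); set L[2][0]=4

L[2][0] = 4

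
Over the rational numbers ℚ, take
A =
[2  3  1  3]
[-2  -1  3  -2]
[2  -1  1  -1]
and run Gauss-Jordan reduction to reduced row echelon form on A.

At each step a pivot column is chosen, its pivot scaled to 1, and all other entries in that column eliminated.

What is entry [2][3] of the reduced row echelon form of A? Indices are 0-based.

[1] R0 /= 2  ⇒  (1, 3/2, 1/2, 3/2)
     R1 -= -2·R0  ⇒  (0, 2, 4, 1)
     R2 -= 2·R0  ⇒  (0, -4, 0, -4)
[2] R1 /= 2  ⇒  (0, 1, 2, 1/2)
     R0 -= 3/2·R1  ⇒  (1, 0, -5/2, 3/4)
     R2 -= -4·R1  ⇒  (0, 0, 8, -2)
[3] R2 /= 8  ⇒  (0, 0, 1, -1/4)
     R0 -= -5/2·R2  ⇒  (1, 0, 0, 1/8)
     R1 -= 2·R2  ⇒  (0, 1, 0, 1)

M[2][3] = -1/4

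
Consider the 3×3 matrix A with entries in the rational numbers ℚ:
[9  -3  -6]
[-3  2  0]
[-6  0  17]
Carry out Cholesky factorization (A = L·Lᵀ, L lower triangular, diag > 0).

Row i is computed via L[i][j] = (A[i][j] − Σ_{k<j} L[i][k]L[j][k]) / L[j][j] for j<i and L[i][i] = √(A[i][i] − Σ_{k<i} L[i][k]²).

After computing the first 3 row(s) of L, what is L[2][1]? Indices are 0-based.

L[2][1] = -2

Step 1: L[0][0] = √(9) = 3.
  L[1][0] = (-3) / L[0][0] = -1.
Step 2: L[1][1] = √(1) = 1.
  L[2][0] = (-6) / L[0][0] = -2.
  L[2][1] = (-2) / L[1][1] = -2.
Step 3: L[2][2] = √(9) = 3.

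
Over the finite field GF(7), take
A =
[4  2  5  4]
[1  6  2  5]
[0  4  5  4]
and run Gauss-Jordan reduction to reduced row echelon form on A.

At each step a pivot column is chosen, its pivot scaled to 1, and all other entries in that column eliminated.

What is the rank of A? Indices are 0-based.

step 1: normalize row 0 (÷4) = (1, 4, 3, 1)
  row 1: subtract 1×row0 = (0, 2, 6, 4)
step 2: normalize row 1 (÷2) = (0, 1, 3, 2)
  row 0: subtract 4×row1 = (1, 0, 5, 0)
  row 2: subtract 4×row1 = (0, 0, 0, 3)
skip col 2 (zero from row 2)
step 3: normalize row 2 (÷3) = (0, 0, 0, 1)
  row 1: subtract 2×row2 = (0, 1, 3, 0)

rank = 3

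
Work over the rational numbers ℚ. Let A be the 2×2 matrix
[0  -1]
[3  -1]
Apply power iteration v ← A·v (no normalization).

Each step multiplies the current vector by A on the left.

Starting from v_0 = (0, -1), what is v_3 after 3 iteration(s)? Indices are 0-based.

v_0 = (0, -1).
v_1 = A·v_0 = (1, 1).
v_2 = A·v_1 = (-1, 2).
v_3 = A·v_2 = (-2, -5).

v_3 = (-2, -5)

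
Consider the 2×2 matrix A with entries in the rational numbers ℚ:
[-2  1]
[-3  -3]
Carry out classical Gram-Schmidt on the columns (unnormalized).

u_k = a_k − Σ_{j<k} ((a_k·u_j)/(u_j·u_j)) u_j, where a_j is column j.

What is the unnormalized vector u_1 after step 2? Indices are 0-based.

Step 1: u_0 = a_0 = (-2, -3).
Step 2: u_1 = a_1 − (7/13)·u_0 = (27/13, -18/13).

u_1 = (27/13, -18/13)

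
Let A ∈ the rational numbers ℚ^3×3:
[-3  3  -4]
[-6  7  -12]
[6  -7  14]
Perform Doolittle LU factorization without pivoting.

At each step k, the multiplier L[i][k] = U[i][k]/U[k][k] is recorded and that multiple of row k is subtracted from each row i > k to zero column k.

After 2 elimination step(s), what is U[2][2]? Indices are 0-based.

U[2][2] = 2

[col 0] pivot -3
  R1 -= 2*R0 → (0, 1, -4)  (L[1][0] := 2)
  R2 -= -2*R0 → (0, -1, 6)  (L[2][0] := -2)
[col 1] pivot 1
  R2 -= -1*R1 → (0, 0, 2)  (L[2][1] := -1)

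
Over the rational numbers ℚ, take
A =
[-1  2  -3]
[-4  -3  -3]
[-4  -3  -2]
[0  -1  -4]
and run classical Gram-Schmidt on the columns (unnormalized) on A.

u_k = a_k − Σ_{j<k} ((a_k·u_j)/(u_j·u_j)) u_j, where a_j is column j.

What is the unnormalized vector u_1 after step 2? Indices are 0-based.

u_1 = (8/3, -1/3, -1/3, -1)

Step 1: u_0 = a_0 = (-1, -4, -4, 0).
Step 2: u_1 = a_1 − (2/3)·u_0 = (8/3, -1/3, -1/3, -1).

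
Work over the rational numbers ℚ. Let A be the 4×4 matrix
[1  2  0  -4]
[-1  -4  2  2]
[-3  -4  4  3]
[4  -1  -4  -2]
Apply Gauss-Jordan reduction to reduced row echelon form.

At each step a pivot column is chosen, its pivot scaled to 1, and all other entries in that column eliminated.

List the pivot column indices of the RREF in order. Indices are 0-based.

pivot columns: 0, 1, 2, 3

[1] R0 /= 1  ⇒  (1, 2, 0, -4)
     R1 -= -1·R0  ⇒  (0, -2, 2, -2)
     R2 -= -3·R0  ⇒  (0, 2, 4, -9)
     R3 -= 4·R0  ⇒  (0, -9, -4, 14)
[2] R1 /= -2  ⇒  (0, 1, -1, 1)
     R0 -= 2·R1  ⇒  (1, 0, 2, -6)
     R2 -= 2·R1  ⇒  (0, 0, 6, -11)
     R3 -= -9·R1  ⇒  (0, 0, -13, 23)
[3] R2 /= 6  ⇒  (0, 0, 1, -11/6)
     R0 -= 2·R2  ⇒  (1, 0, 0, -7/3)
     R1 -= -1·R2  ⇒  (0, 1, 0, -5/6)
     R3 -= -13·R2  ⇒  (0, 0, 0, -5/6)
[4] R3 /= -5/6  ⇒  (0, 0, 0, 1)
     R0 -= -7/3·R3  ⇒  (1, 0, 0, 0)
     R1 -= -5/6·R3  ⇒  (0, 1, 0, 0)
     R2 -= -11/6·R3  ⇒  (0, 0, 1, 0)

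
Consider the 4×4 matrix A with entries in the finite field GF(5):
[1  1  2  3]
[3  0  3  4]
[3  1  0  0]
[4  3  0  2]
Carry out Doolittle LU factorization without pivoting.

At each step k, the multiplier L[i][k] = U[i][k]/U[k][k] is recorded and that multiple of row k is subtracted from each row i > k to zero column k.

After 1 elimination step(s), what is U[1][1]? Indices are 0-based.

Step 1: pivot at (0,0) is 1.
  row1 ← row1 − (3)·row0  ⇒  L[1][0]=3, U row1=(0, 2, 2, 0)
  row2 ← row2 − (3)·row0  ⇒  L[2][0]=3, U row2=(0, 3, 4, 1)
  row3 ← row3 − (4)·row0  ⇒  L[3][0]=4, U row3=(0, 4, 2, 0)

U[1][1] = 2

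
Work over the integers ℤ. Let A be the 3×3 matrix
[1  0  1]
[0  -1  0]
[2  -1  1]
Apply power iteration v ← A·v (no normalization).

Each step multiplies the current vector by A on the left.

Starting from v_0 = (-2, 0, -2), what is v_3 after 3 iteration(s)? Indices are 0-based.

v_3 = (-24, 0, -34)

v_0 = (-2, 0, -2).
v_1 = A·v_0 = (-4, 0, -6).
v_2 = A·v_1 = (-10, 0, -14).
v_3 = A·v_2 = (-24, 0, -34).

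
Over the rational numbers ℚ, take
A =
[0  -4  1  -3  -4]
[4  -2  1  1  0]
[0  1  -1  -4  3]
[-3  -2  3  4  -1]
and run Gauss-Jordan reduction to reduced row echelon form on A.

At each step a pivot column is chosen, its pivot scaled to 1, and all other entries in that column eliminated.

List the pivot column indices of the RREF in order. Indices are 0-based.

pivot(0,0): swap R0↔R1
pivot(0,0)=4: scale R0 → (1, -1/2, 1/4, 1/4, 0)
  clear (3,0): R3 −= (-3)R0 → (0, -7/2, 15/4, 19/4, -1)
pivot(1,1)=-4: scale R1 → (0, 1, -1/4, 3/4, 1)
  clear (0,1): R0 −= (-1/2)R1 → (1, 0, 1/8, 5/8, 1/2)
  clear (2,1): R2 −= (1)R1 → (0, 0, -3/4, -19/4, 2)
  clear (3,1): R3 −= (-7/2)R1 → (0, 0, 23/8, 59/8, 5/2)
pivot(2,2)=-3/4: scale R2 → (0, 0, 1, 19/3, -8/3)
  clear (0,2): R0 −= (1/8)R2 → (1, 0, 0, -1/6, 5/6)
  clear (1,2): R1 −= (-1/4)R2 → (0, 1, 0, 7/3, 1/3)
  clear (3,2): R3 −= (23/8)R2 → (0, 0, 0, -65/6, 61/6)
pivot(3,3)=-65/6: scale R3 → (0, 0, 0, 1, -61/65)
  clear (0,3): R0 −= (-1/6)R3 → (1, 0, 0, 0, 44/65)
  clear (1,3): R1 −= (7/3)R3 → (0, 1, 0, 0, 164/65)
  clear (2,3): R2 −= (19/3)R3 → (0, 0, 1, 0, 213/65)

pivot columns: 0, 1, 2, 3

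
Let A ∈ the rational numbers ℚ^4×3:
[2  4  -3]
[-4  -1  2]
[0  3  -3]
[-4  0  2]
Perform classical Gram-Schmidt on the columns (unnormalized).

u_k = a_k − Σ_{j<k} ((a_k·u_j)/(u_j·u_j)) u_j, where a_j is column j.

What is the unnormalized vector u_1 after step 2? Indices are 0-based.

u_1 = (10/3, 1/3, 3, 4/3)

Step 1: u_0 = a_0 = (2, -4, 0, -4).
Step 2: u_1 = a_1 − (1/3)·u_0 = (10/3, 1/3, 3, 4/3).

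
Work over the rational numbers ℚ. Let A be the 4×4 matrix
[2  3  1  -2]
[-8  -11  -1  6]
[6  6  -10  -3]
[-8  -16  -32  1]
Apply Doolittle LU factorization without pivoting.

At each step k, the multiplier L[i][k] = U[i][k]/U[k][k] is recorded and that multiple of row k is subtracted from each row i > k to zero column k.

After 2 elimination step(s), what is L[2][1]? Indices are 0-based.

L[2][1] = -3

k=0: U[0][0]=2
  eliminate (1,0): mult=-4, new row 1: (0, 1, 3, -2); set L[1][0]=-4
  eliminate (2,0): mult=3, new row 2: (0, -3, -13, 3); set L[2][0]=3
  eliminate (3,0): mult=-4, new row 3: (0, -4, -28, -7); set L[3][0]=-4
k=1: U[1][1]=1
  eliminate (2,1): mult=-3, new row 2: (0, 0, -4, -3); set L[2][1]=-3
  eliminate (3,1): mult=-4, new row 3: (0, 0, -16, -15); set L[3][1]=-4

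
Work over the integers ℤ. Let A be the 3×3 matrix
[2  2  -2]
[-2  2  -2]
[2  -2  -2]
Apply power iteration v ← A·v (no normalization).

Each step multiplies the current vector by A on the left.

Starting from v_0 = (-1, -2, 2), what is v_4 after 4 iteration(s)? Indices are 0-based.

v_4 = (272, 368, -80)

v_0 = (-1, -2, 2).
v_1 = A·v_0 = (-10, -6, -2).
v_2 = A·v_1 = (-28, 12, -4).
v_3 = A·v_2 = (-24, 88, -72).
v_4 = A·v_3 = (272, 368, -80).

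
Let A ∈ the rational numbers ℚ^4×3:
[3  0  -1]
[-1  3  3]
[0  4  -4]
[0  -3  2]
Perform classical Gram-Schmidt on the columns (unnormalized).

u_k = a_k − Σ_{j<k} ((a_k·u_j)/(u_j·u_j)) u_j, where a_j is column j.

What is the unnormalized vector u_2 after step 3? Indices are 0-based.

u_2 = (398/331, 1194/331, -732/331, 218/331)

Step 1: u_0 = a_0 = (3, -1, 0, 0).
Step 2: u_1 = a_1 − (-3/10)·u_0 = (9/10, 27/10, 4, -3).
Step 3: u_2 = a_2 − (-3/5)·u_0 − (-148/331)·u_1 = (398/331, 1194/331, -732/331, 218/331).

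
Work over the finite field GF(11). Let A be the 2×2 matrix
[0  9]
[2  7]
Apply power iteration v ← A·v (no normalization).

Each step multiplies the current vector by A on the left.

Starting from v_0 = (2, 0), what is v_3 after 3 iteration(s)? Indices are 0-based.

v_3 = (10, 4)

v_0 = (2, 0).
v_1 = A·v_0 = (0, 4).
v_2 = A·v_1 = (3, 6).
v_3 = A·v_2 = (10, 4).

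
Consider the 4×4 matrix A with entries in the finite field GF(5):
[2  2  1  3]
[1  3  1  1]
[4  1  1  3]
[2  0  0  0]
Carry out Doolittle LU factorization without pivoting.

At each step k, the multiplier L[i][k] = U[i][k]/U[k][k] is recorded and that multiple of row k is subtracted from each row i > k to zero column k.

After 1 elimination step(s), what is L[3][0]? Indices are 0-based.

L[3][0] = 1

k=0: U[0][0]=2
  eliminate (1,0): mult=3, new row 1: (0, 2, 3, 2); set L[1][0]=3
  eliminate (2,0): mult=2, new row 2: (0, 2, 4, 2); set L[2][0]=2
  eliminate (3,0): mult=1, new row 3: (0, 3, 4, 2); set L[3][0]=1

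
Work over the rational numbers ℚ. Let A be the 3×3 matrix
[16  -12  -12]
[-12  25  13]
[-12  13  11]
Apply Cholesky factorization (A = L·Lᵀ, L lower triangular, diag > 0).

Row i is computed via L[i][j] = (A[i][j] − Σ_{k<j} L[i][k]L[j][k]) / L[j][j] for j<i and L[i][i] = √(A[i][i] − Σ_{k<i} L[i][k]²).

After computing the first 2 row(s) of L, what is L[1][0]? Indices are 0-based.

Step 1: L[0][0] = √(16) = 4.
  L[1][0] = (-12) / L[0][0] = -3.
Step 2: L[1][1] = √(16) = 4.

L[1][0] = -3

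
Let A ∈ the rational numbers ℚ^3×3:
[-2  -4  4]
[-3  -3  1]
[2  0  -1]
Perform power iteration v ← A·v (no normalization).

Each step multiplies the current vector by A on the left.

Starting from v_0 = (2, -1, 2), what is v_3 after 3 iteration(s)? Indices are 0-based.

v_0 = (2, -1, 2).
v_1 = A·v_0 = (8, -1, 2).
v_2 = A·v_1 = (-4, -19, 14).
v_3 = A·v_2 = (140, 83, -22).

v_3 = (140, 83, -22)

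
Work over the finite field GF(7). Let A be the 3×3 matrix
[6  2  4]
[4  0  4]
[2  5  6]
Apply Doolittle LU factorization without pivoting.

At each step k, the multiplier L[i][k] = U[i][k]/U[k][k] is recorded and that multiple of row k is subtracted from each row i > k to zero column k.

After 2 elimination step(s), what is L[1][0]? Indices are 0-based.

Step 1: pivot at (0,0) is 6.
  row1 ← row1 − (3)·row0  ⇒  L[1][0]=3, U row1=(0, 1, 6)
  row2 ← row2 − (5)·row0  ⇒  L[2][0]=5, U row2=(0, 2, 0)
Step 2: pivot at (1,1) is 1.
  row2 ← row2 − (2)·row1  ⇒  L[2][1]=2, U row2=(0, 0, 2)

L[1][0] = 3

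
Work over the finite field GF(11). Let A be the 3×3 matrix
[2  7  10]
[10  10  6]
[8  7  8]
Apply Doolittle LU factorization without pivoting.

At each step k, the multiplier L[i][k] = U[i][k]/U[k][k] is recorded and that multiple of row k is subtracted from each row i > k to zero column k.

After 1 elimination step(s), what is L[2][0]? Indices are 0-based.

Step 1: pivot at (0,0) is 2.
  row1 ← row1 − (5)·row0  ⇒  L[1][0]=5, U row1=(0, 8, 0)
  row2 ← row2 − (4)·row0  ⇒  L[2][0]=4, U row2=(0, 1, 1)

L[2][0] = 4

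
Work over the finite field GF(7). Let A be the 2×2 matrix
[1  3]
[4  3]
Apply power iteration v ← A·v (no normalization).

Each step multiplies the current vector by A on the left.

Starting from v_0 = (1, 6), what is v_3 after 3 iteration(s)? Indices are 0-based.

v_3 = (0, 3)

v_0 = (1, 6).
v_1 = A·v_0 = (5, 1).
v_2 = A·v_1 = (1, 2).
v_3 = A·v_2 = (0, 3).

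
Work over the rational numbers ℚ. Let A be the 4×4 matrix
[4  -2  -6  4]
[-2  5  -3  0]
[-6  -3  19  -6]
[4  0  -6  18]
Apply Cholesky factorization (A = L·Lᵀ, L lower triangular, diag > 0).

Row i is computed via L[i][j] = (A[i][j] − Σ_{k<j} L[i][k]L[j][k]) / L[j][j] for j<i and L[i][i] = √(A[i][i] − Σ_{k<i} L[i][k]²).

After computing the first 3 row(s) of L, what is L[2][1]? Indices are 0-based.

L[2][1] = -3

Step 1: L[0][0] = √(4) = 2.
  L[1][0] = (-2) / L[0][0] = -1.
Step 2: L[1][1] = √(4) = 2.
  L[2][0] = (-6) / L[0][0] = -3.
  L[2][1] = (-6) / L[1][1] = -3.
Step 3: L[2][2] = √(1) = 1.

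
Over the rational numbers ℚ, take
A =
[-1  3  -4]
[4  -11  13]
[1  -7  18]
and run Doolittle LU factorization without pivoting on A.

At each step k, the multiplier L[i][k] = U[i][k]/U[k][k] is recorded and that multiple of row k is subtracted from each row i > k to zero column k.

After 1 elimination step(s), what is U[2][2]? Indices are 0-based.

U[2][2] = 14

[col 0] pivot -1
  R1 -= -4*R0 → (0, 1, -3)  (L[1][0] := -4)
  R2 -= -1*R0 → (0, -4, 14)  (L[2][0] := -1)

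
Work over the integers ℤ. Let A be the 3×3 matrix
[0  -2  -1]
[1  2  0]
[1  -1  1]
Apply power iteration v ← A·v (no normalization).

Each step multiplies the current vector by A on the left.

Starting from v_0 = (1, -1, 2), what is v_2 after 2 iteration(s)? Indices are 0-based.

v_2 = (-2, -2, 5)

v_0 = (1, -1, 2).
v_1 = A·v_0 = (0, -1, 4).
v_2 = A·v_1 = (-2, -2, 5).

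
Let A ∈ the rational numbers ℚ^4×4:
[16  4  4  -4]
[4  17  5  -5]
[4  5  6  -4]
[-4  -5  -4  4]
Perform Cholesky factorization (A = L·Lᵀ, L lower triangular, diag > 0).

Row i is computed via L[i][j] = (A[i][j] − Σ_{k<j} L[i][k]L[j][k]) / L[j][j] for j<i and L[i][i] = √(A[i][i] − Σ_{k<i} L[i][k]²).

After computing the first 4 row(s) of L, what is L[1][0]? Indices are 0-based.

Step 1: L[0][0] = √(16) = 4.
  L[1][0] = (4) / L[0][0] = 1.
Step 2: L[1][1] = √(16) = 4.
  L[2][0] = (4) / L[0][0] = 1.
  L[2][1] = (4) / L[1][1] = 1.
Step 3: L[2][2] = √(4) = 2.
  L[3][0] = (-4) / L[0][0] = -1.
  L[3][1] = (-4) / L[1][1] = -1.
  L[3][2] = (-2) / L[2][2] = -1.
Step 4: L[3][3] = √(1) = 1.

L[1][0] = 1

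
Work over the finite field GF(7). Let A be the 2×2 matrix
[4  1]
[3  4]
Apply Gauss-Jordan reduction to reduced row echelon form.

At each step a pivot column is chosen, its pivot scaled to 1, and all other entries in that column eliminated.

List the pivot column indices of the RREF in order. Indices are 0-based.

pivot(0,0)=4: scale R0 → (1, 2)
  clear (1,0): R1 −= (3)R0 → (0, 5)
pivot(1,1)=5: scale R1 → (0, 1)
  clear (0,1): R0 −= (2)R1 → (1, 0)

pivot columns: 0, 1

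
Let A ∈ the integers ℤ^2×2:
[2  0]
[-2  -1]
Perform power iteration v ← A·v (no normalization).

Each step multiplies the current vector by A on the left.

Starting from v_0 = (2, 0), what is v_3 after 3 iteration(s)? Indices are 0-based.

v_0 = (2, 0).
v_1 = A·v_0 = (4, -4).
v_2 = A·v_1 = (8, -4).
v_3 = A·v_2 = (16, -12).

v_3 = (16, -12)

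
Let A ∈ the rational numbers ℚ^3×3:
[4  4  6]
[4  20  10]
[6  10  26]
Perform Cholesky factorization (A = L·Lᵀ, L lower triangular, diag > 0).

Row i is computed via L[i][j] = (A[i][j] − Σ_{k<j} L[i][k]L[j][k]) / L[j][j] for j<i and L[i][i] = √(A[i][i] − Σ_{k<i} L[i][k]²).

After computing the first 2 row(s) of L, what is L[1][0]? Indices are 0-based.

Step 1: L[0][0] = √(4) = 2.
  L[1][0] = (4) / L[0][0] = 2.
Step 2: L[1][1] = √(16) = 4.

L[1][0] = 2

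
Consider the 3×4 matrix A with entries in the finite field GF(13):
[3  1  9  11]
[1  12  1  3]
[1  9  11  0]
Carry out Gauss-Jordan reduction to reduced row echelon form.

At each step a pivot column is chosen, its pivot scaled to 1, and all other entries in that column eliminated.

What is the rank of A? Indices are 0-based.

rank = 3

pivot(0,0)=3: scale R0 → (1, 9, 3, 8)
  clear (1,0): R1 −= (1)R0 → (0, 3, 11, 8)
  clear (2,0): R2 −= (1)R0 → (0, 0, 8, 5)
pivot(1,1)=3: scale R1 → (0, 1, 8, 7)
  clear (0,1): R0 −= (9)R1 → (1, 0, 9, 10)
pivot(2,2)=8: scale R2 → (0, 0, 1, 12)
  clear (0,2): R0 −= (9)R2 → (1, 0, 0, 6)
  clear (1,2): R1 −= (8)R2 → (0, 1, 0, 2)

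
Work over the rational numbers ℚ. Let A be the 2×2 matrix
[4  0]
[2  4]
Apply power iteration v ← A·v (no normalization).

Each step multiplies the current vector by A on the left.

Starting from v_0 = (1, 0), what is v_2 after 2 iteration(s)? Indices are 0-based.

v_0 = (1, 0).
v_1 = A·v_0 = (4, 2).
v_2 = A·v_1 = (16, 16).

v_2 = (16, 16)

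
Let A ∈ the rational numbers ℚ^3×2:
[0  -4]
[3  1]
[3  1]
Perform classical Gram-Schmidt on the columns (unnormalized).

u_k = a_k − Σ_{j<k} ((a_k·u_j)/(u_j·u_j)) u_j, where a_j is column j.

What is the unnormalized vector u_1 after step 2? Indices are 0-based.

Step 1: u_0 = a_0 = (0, 3, 3).
Step 2: u_1 = a_1 − (1/3)·u_0 = (-4, 0, 0).

u_1 = (-4, 0, 0)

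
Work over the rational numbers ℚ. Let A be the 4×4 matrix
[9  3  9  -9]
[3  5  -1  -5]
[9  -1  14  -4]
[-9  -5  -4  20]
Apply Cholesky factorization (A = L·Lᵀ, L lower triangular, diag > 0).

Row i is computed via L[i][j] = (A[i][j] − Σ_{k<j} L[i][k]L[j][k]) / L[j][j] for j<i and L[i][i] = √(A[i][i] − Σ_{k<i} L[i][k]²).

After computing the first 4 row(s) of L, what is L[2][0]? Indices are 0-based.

Step 1: L[0][0] = √(9) = 3.
  L[1][0] = (3) / L[0][0] = 1.
Step 2: L[1][1] = √(4) = 2.
  L[2][0] = (9) / L[0][0] = 3.
  L[2][1] = (-4) / L[1][1] = -2.
Step 3: L[2][2] = √(1) = 1.
  L[3][0] = (-9) / L[0][0] = -3.
  L[3][1] = (-2) / L[1][1] = -1.
  L[3][2] = (3) / L[2][2] = 3.
Step 4: L[3][3] = √(1) = 1.

L[2][0] = 3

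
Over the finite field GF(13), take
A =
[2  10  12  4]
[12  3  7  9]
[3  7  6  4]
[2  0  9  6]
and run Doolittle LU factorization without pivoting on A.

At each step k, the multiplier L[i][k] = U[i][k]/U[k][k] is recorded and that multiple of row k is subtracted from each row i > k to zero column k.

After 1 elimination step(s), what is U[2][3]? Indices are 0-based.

[col 0] pivot 2
  R1 -= 6*R0 → (0, 8, 0, 11)  (L[1][0] := 6)
  R2 -= 8*R0 → (0, 5, 1, 11)  (L[2][0] := 8)
  R3 -= 1*R0 → (0, 3, 10, 2)  (L[3][0] := 1)

U[2][3] = 11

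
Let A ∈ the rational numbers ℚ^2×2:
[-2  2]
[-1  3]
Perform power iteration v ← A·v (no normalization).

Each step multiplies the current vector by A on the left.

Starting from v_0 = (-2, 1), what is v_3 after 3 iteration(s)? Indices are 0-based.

v_3 = (22, 29)

v_0 = (-2, 1).
v_1 = A·v_0 = (6, 5).
v_2 = A·v_1 = (-2, 9).
v_3 = A·v_2 = (22, 29).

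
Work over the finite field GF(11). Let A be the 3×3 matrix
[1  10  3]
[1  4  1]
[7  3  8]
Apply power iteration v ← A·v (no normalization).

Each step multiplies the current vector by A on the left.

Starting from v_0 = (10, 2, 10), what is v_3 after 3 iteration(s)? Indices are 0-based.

v_3 = (5, 0, 9)

v_0 = (10, 2, 10).
v_1 = A·v_0 = (5, 6, 2).
v_2 = A·v_1 = (5, 9, 3).
v_3 = A·v_2 = (5, 0, 9).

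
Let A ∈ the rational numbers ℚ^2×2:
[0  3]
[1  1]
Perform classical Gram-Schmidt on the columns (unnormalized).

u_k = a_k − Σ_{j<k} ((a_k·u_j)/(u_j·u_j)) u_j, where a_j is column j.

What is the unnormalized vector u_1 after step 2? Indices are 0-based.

Step 1: u_0 = a_0 = (0, 1).
Step 2: u_1 = a_1 − (1)·u_0 = (3, 0).

u_1 = (3, 0)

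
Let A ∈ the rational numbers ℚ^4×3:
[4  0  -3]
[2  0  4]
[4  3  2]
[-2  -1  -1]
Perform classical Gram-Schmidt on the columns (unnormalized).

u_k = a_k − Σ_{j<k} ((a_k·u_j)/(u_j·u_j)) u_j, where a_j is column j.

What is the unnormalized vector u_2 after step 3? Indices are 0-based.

Step 1: u_0 = a_0 = (4, 2, 4, -2).
Step 2: u_1 = a_1 − (7/20)·u_0 = (-7/5, -7/10, 8/5, -3/10).
Step 3: u_2 = a_2 − (3/20)·u_0 − (49/51)·u_1 = (-115/51, 223/51, -7/51, -7/17).

u_2 = (-115/51, 223/51, -7/51, -7/17)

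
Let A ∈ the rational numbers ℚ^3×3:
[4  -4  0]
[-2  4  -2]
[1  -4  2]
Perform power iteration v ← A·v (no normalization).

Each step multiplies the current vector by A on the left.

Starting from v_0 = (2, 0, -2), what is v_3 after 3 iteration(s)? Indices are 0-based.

v_0 = (2, 0, -2).
v_1 = A·v_0 = (8, 0, -2).
v_2 = A·v_1 = (32, -12, 4).
v_3 = A·v_2 = (176, -120, 88).

v_3 = (176, -120, 88)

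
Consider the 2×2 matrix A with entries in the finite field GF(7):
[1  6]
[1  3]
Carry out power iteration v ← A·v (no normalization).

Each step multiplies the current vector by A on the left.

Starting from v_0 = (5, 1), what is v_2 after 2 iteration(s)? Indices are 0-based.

v_2 = (3, 0)

v_0 = (5, 1).
v_1 = A·v_0 = (4, 1).
v_2 = A·v_1 = (3, 0).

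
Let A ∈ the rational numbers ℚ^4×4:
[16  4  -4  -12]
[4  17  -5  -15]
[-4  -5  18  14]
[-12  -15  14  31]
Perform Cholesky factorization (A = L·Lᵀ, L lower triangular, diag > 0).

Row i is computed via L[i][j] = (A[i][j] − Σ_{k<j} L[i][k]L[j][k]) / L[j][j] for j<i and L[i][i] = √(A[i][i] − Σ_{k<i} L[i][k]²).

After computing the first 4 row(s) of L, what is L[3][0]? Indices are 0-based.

Step 1: L[0][0] = √(16) = 4.
  L[1][0] = (4) / L[0][0] = 1.
Step 2: L[1][1] = √(16) = 4.
  L[2][0] = (-4) / L[0][0] = -1.
  L[2][1] = (-4) / L[1][1] = -1.
Step 3: L[2][2] = √(16) = 4.
  L[3][0] = (-12) / L[0][0] = -3.
  L[3][1] = (-12) / L[1][1] = -3.
  L[3][2] = (8) / L[2][2] = 2.
Step 4: L[3][3] = √(9) = 3.

L[3][0] = -3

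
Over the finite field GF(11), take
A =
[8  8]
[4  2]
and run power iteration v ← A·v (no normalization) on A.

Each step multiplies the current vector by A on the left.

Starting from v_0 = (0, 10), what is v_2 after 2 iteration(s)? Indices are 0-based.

v_2 = (8, 8)

v_0 = (0, 10).
v_1 = A·v_0 = (3, 9).
v_2 = A·v_1 = (8, 8).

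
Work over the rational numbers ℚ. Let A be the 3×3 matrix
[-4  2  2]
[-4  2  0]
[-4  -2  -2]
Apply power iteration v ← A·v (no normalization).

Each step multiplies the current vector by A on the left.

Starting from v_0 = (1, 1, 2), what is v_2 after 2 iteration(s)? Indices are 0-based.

v_0 = (1, 1, 2).
v_1 = A·v_0 = (2, -2, -10).
v_2 = A·v_1 = (-32, -12, 16).

v_2 = (-32, -12, 16)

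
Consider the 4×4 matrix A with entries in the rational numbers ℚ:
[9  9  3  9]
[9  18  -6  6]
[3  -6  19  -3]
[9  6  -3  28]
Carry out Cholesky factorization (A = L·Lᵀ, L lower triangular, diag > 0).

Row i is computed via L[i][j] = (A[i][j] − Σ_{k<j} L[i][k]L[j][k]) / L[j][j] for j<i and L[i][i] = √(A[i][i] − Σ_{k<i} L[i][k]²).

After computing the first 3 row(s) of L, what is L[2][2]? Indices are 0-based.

L[2][2] = 3

Step 1: L[0][0] = √(9) = 3.
  L[1][0] = (9) / L[0][0] = 3.
Step 2: L[1][1] = √(9) = 3.
  L[2][0] = (3) / L[0][0] = 1.
  L[2][1] = (-9) / L[1][1] = -3.
Step 3: L[2][2] = √(9) = 3.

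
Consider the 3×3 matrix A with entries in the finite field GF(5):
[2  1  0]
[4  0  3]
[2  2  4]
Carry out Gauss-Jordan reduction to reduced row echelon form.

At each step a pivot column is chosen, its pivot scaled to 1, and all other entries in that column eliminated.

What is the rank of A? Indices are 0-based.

rank = 3

pivot(0,0)=2: scale R0 → (1, 3, 0)
  clear (1,0): R1 −= (4)R0 → (0, 3, 3)
  clear (2,0): R2 −= (2)R0 → (0, 1, 4)
pivot(1,1)=3: scale R1 → (0, 1, 1)
  clear (0,1): R0 −= (3)R1 → (1, 0, 2)
  clear (2,1): R2 −= (1)R1 → (0, 0, 3)
pivot(2,2)=3: scale R2 → (0, 0, 1)
  clear (0,2): R0 −= (2)R2 → (1, 0, 0)
  clear (1,2): R1 −= (1)R2 → (0, 1, 0)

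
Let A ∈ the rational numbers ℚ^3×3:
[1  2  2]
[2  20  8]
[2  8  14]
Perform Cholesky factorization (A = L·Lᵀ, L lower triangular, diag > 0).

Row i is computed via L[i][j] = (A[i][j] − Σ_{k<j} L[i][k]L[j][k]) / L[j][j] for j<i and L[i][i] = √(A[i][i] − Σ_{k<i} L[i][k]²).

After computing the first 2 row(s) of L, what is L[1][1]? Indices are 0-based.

L[1][1] = 4

Step 1: L[0][0] = √(1) = 1.
  L[1][0] = (2) / L[0][0] = 2.
Step 2: L[1][1] = √(16) = 4.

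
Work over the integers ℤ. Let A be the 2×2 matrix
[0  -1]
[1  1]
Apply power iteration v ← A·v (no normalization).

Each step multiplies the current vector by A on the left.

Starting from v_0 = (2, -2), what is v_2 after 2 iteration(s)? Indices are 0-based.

v_2 = (0, 2)

v_0 = (2, -2).
v_1 = A·v_0 = (2, 0).
v_2 = A·v_1 = (0, 2).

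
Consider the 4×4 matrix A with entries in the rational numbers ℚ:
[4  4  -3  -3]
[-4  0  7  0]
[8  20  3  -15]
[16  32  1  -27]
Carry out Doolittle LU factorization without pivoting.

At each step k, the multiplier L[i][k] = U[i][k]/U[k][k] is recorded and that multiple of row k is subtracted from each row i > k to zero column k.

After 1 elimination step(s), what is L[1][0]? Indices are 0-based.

Step 1: pivot at (0,0) is 4.
  row1 ← row1 − (-1)·row0  ⇒  L[1][0]=-1, U row1=(0, 4, 4, -3)
  row2 ← row2 − (2)·row0  ⇒  L[2][0]=2, U row2=(0, 12, 9, -9)
  row3 ← row3 − (4)·row0  ⇒  L[3][0]=4, U row3=(0, 16, 13, -15)

L[1][0] = -1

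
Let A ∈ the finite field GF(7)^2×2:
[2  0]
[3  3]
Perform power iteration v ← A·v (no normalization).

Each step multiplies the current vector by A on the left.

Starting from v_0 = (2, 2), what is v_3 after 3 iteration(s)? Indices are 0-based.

v_0 = (2, 2).
v_1 = A·v_0 = (4, 5).
v_2 = A·v_1 = (1, 6).
v_3 = A·v_2 = (2, 0).

v_3 = (2, 0)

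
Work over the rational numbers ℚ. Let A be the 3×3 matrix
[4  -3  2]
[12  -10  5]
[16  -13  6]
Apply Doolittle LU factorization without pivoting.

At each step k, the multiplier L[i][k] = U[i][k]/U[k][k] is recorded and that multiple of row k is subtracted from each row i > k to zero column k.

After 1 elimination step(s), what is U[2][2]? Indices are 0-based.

U[2][2] = -2

Step 1: pivot at (0,0) is 4.
  row1 ← row1 − (3)·row0  ⇒  L[1][0]=3, U row1=(0, -1, -1)
  row2 ← row2 − (4)·row0  ⇒  L[2][0]=4, U row2=(0, -1, -2)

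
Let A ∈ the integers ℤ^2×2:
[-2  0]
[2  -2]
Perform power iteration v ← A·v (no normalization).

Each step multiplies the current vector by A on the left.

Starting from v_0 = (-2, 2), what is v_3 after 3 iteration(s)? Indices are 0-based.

v_0 = (-2, 2).
v_1 = A·v_0 = (4, -8).
v_2 = A·v_1 = (-8, 24).
v_3 = A·v_2 = (16, -64).

v_3 = (16, -64)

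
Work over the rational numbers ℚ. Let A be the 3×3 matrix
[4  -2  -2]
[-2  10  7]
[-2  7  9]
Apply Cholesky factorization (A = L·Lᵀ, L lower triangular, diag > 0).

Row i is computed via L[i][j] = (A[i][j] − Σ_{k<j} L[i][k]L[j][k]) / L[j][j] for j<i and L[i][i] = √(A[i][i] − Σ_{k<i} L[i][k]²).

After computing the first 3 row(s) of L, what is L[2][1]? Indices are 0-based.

Step 1: L[0][0] = √(4) = 2.
  L[1][0] = (-2) / L[0][0] = -1.
Step 2: L[1][1] = √(9) = 3.
  L[2][0] = (-2) / L[0][0] = -1.
  L[2][1] = (6) / L[1][1] = 2.
Step 3: L[2][2] = √(4) = 2.

L[2][1] = 2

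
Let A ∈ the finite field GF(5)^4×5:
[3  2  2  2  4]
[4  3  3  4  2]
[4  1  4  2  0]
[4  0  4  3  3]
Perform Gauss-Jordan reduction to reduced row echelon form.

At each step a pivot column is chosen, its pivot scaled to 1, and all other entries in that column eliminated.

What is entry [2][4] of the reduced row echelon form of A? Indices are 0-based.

pivot(0,0)=3: scale R0 → (1, 4, 4, 4, 3)
  clear (1,0): R1 −= (4)R0 → (0, 2, 2, 3, 0)
  clear (2,0): R2 −= (4)R0 → (0, 0, 3, 1, 3)
  clear (3,0): R3 −= (4)R0 → (0, 4, 3, 2, 1)
pivot(1,1)=2: scale R1 → (0, 1, 1, 4, 0)
  clear (0,1): R0 −= (4)R1 → (1, 0, 0, 3, 3)
  clear (3,1): R3 −= (4)R1 → (0, 0, 4, 1, 1)
pivot(2,2)=3: scale R2 → (0, 0, 1, 2, 1)
  clear (1,2): R1 −= (1)R2 → (0, 1, 0, 2, 4)
  clear (3,2): R3 −= (4)R2 → (0, 0, 0, 3, 2)
pivot(3,3)=3: scale R3 → (0, 0, 0, 1, 4)
  clear (0,3): R0 −= (3)R3 → (1, 0, 0, 0, 1)
  clear (1,3): R1 −= (2)R3 → (0, 1, 0, 0, 1)
  clear (2,3): R2 −= (2)R3 → (0, 0, 1, 0, 3)

M[2][4] = 3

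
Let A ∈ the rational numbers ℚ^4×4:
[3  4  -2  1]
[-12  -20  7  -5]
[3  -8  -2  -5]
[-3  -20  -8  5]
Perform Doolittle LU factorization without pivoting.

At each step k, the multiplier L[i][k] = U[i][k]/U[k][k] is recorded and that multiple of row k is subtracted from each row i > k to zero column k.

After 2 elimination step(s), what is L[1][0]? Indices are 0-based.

L[1][0] = -4

k=0: U[0][0]=3
  eliminate (1,0): mult=-4, new row 1: (0, -4, -1, -1); set L[1][0]=-4
  eliminate (2,0): mult=1, new row 2: (0, -12, 0, -6); set L[2][0]=1
  eliminate (3,0): mult=-1, new row 3: (0, -16, -10, 6); set L[3][0]=-1
k=1: U[1][1]=-4
  eliminate (2,1): mult=3, new row 2: (0, 0, 3, -3); set L[2][1]=3
  eliminate (3,1): mult=4, new row 3: (0, 0, -6, 10); set L[3][1]=4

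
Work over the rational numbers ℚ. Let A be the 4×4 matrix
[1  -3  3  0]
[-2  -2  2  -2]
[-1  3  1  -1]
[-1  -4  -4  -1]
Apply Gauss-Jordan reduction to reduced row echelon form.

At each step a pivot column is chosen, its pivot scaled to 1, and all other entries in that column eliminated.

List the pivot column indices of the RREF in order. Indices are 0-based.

pivot(0,0)=1: scale R0 → (1, -3, 3, 0)
  clear (1,0): R1 −= (-2)R0 → (0, -8, 8, -2)
  clear (2,0): R2 −= (-1)R0 → (0, 0, 4, -1)
  clear (3,0): R3 −= (-1)R0 → (0, -7, -1, -1)
pivot(1,1)=-8: scale R1 → (0, 1, -1, 1/4)
  clear (0,1): R0 −= (-3)R1 → (1, 0, 0, 3/4)
  clear (3,1): R3 −= (-7)R1 → (0, 0, -8, 3/4)
pivot(2,2)=4: scale R2 → (0, 0, 1, -1/4)
  clear (1,2): R1 −= (-1)R2 → (0, 1, 0, 0)
  clear (3,2): R3 −= (-8)R2 → (0, 0, 0, -5/4)
pivot(3,3)=-5/4: scale R3 → (0, 0, 0, 1)
  clear (0,3): R0 −= (3/4)R3 → (1, 0, 0, 0)
  clear (2,3): R2 −= (-1/4)R3 → (0, 0, 1, 0)

pivot columns: 0, 1, 2, 3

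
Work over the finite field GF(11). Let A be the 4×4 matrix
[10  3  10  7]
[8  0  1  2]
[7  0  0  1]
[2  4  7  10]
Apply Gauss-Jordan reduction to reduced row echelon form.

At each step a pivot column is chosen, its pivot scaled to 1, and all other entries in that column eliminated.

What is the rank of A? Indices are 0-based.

step 1: normalize row 0 (÷10) = (1, 8, 1, 4)
  row 1: subtract 8×row0 = (0, 2, 4, 3)
  row 2: subtract 7×row0 = (0, 10, 4, 6)
  row 3: subtract 2×row0 = (0, 10, 5, 2)
step 2: normalize row 1 (÷2) = (0, 1, 2, 7)
  row 0: subtract 8×row1 = (1, 0, 7, 3)
  row 2: subtract 10×row1 = (0, 0, 6, 2)
  row 3: subtract 10×row1 = (0, 0, 7, 9)
step 3: normalize row 2 (÷6) = (0, 0, 1, 4)
  row 0: subtract 7×row2 = (1, 0, 0, 8)
  row 1: subtract 2×row2 = (0, 1, 0, 10)
  row 3: subtract 7×row2 = (0, 0, 0, 3)
step 4: normalize row 3 (÷3) = (0, 0, 0, 1)
  row 0: subtract 8×row3 = (1, 0, 0, 0)
  row 1: subtract 10×row3 = (0, 1, 0, 0)
  row 2: subtract 4×row3 = (0, 0, 1, 0)

rank = 4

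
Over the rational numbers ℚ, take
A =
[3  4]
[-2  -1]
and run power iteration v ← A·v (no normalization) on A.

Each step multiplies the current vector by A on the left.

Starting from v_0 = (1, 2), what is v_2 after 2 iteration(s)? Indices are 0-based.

v_2 = (17, -18)

v_0 = (1, 2).
v_1 = A·v_0 = (11, -4).
v_2 = A·v_1 = (17, -18).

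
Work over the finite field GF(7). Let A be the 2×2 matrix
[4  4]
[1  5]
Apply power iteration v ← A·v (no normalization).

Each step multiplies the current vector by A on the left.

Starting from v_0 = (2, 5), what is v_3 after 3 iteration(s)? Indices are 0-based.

v_0 = (2, 5).
v_1 = A·v_0 = (0, 6).
v_2 = A·v_1 = (3, 2).
v_3 = A·v_2 = (6, 6).

v_3 = (6, 6)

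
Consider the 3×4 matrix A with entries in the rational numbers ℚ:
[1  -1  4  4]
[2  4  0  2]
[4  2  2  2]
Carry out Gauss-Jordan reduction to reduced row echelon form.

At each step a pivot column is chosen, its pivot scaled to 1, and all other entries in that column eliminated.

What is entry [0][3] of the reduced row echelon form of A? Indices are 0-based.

[1] R0 /= 1  ⇒  (1, -1, 4, 4)
     R1 -= 2·R0  ⇒  (0, 6, -8, -6)
     R2 -= 4·R0  ⇒  (0, 6, -14, -14)
[2] R1 /= 6  ⇒  (0, 1, -4/3, -1)
     R0 -= -1·R1  ⇒  (1, 0, 8/3, 3)
     R2 -= 6·R1  ⇒  (0, 0, -6, -8)
[3] R2 /= -6  ⇒  (0, 0, 1, 4/3)
     R0 -= 8/3·R2  ⇒  (1, 0, 0, -5/9)
     R1 -= -4/3·R2  ⇒  (0, 1, 0, 7/9)

M[0][3] = -5/9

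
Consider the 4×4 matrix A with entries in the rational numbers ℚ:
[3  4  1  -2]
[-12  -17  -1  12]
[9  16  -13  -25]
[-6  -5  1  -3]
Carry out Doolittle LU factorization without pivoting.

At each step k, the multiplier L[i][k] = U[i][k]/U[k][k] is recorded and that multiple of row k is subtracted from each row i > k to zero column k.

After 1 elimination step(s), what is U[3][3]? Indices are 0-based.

[col 0] pivot 3
  R1 -= -4*R0 → (0, -1, 3, 4)  (L[1][0] := -4)
  R2 -= 3*R0 → (0, 4, -16, -19)  (L[2][0] := 3)
  R3 -= -2*R0 → (0, 3, 3, -7)  (L[3][0] := -2)

U[3][3] = -7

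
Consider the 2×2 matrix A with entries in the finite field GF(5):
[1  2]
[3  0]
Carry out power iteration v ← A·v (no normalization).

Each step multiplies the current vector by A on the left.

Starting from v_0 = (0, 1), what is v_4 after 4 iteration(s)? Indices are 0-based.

v_4 = (1, 2)

v_0 = (0, 1).
v_1 = A·v_0 = (2, 0).
v_2 = A·v_1 = (2, 1).
v_3 = A·v_2 = (4, 1).
v_4 = A·v_3 = (1, 2).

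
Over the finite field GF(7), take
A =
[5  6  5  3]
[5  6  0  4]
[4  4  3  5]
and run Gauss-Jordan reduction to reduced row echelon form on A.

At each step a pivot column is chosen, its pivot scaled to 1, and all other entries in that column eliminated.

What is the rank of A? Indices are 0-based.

rank = 3

pivot(0,0)=5: scale R0 → (1, 4, 1, 2)
  clear (1,0): R1 −= (5)R0 → (0, 0, 2, 1)
  clear (2,0): R2 −= (4)R0 → (0, 2, 6, 4)
pivot(1,1): swap R1↔R2
pivot(1,1)=2: scale R1 → (0, 1, 3, 2)
  clear (0,1): R0 −= (4)R1 → (1, 0, 3, 1)
pivot(2,2)=2: scale R2 → (0, 0, 1, 4)
  clear (0,2): R0 −= (3)R2 → (1, 0, 0, 3)
  clear (1,2): R1 −= (3)R2 → (0, 1, 0, 4)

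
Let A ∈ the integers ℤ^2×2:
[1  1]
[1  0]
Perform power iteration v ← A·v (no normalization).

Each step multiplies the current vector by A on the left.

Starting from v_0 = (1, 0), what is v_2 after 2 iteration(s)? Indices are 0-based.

v_0 = (1, 0).
v_1 = A·v_0 = (1, 1).
v_2 = A·v_1 = (2, 1).

v_2 = (2, 1)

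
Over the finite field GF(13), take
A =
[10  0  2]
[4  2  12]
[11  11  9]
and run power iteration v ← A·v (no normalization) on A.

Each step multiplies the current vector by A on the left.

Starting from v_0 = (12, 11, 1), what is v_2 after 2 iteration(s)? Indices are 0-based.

v_2 = (2, 0, 0)

v_0 = (12, 11, 1).
v_1 = A·v_0 = (5, 4, 2).
v_2 = A·v_1 = (2, 0, 0).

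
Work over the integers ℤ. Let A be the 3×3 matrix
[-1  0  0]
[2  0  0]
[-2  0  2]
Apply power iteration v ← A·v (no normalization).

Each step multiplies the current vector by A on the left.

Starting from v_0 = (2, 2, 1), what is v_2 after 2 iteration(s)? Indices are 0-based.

v_0 = (2, 2, 1).
v_1 = A·v_0 = (-2, 4, -2).
v_2 = A·v_1 = (2, -4, 0).

v_2 = (2, -4, 0)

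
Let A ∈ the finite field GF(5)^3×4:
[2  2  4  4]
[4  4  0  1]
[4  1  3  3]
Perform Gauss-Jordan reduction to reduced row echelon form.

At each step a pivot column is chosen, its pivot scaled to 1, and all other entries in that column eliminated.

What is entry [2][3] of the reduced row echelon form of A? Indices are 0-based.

M[2][3] = 4

pivot(0,0)=2: scale R0 → (1, 1, 2, 2)
  clear (1,0): R1 −= (4)R0 → (0, 0, 2, 3)
  clear (2,0): R2 −= (4)R0 → (0, 2, 0, 0)
pivot(1,1): swap R1↔R2
pivot(1,1)=2: scale R1 → (0, 1, 0, 0)
  clear (0,1): R0 −= (1)R1 → (1, 0, 2, 2)
pivot(2,2)=2: scale R2 → (0, 0, 1, 4)
  clear (0,2): R0 −= (2)R2 → (1, 0, 0, 4)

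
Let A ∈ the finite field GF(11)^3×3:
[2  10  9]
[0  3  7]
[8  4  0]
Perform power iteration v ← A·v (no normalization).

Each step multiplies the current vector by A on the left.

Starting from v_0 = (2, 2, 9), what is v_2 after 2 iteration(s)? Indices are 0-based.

v_0 = (2, 2, 9).
v_1 = A·v_0 = (6, 3, 2).
v_2 = A·v_1 = (5, 1, 5).

v_2 = (5, 1, 5)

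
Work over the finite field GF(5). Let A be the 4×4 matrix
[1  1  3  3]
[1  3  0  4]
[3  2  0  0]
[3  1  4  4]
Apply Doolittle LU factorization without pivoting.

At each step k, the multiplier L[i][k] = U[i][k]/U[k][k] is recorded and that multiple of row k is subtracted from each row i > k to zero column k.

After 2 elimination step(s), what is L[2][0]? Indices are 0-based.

L[2][0] = 3

[col 0] pivot 1
  R1 -= 1*R0 → (0, 2, 2, 1)  (L[1][0] := 1)
  R2 -= 3*R0 → (0, 4, 1, 1)  (L[2][0] := 3)
  R3 -= 3*R0 → (0, 3, 0, 0)  (L[3][0] := 3)
[col 1] pivot 2
  R2 -= 2*R1 → (0, 0, 2, 4)  (L[2][1] := 2)
  R3 -= 4*R1 → (0, 0, 2, 1)  (L[3][1] := 4)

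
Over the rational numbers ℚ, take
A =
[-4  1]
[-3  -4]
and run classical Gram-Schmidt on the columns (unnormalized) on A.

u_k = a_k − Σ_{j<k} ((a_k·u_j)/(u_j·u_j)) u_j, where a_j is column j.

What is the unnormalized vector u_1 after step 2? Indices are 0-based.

u_1 = (57/25, -76/25)

Step 1: u_0 = a_0 = (-4, -3).
Step 2: u_1 = a_1 − (8/25)·u_0 = (57/25, -76/25).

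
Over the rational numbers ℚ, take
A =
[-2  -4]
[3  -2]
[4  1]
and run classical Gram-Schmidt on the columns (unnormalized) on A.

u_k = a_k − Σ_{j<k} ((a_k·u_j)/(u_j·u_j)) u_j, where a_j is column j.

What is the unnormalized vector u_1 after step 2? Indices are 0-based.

Step 1: u_0 = a_0 = (-2, 3, 4).
Step 2: u_1 = a_1 − (6/29)·u_0 = (-104/29, -76/29, 5/29).

u_1 = (-104/29, -76/29, 5/29)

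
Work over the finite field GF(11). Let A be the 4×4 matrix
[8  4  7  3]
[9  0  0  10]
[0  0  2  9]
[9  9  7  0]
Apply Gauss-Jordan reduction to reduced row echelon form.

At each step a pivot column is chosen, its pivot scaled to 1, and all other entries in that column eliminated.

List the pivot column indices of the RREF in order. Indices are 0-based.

pivot(0,0)=8: scale R0 → (1, 6, 5, 10)
  clear (1,0): R1 −= (9)R0 → (0, 1, 10, 8)
  clear (3,0): R3 −= (9)R0 → (0, 10, 6, 9)
pivot(1,1)=1: scale R1 → (0, 1, 10, 8)
  clear (0,1): R0 −= (6)R1 → (1, 0, 0, 6)
  clear (3,1): R3 −= (10)R1 → (0, 0, 5, 6)
pivot(2,2)=2: scale R2 → (0, 0, 1, 10)
  clear (1,2): R1 −= (10)R2 → (0, 1, 0, 7)
  clear (3,2): R3 −= (5)R2 → (0, 0, 0, 0)
col 3: no nonzero at/below row 3; advance.

pivot columns: 0, 1, 2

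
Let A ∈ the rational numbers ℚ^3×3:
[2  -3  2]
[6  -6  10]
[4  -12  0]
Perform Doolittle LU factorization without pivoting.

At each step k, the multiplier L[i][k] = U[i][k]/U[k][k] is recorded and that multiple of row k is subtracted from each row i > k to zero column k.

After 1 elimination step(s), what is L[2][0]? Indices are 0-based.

Step 1: pivot at (0,0) is 2.
  row1 ← row1 − (3)·row0  ⇒  L[1][0]=3, U row1=(0, 3, 4)
  row2 ← row2 − (2)·row0  ⇒  L[2][0]=2, U row2=(0, -6, -4)

L[2][0] = 2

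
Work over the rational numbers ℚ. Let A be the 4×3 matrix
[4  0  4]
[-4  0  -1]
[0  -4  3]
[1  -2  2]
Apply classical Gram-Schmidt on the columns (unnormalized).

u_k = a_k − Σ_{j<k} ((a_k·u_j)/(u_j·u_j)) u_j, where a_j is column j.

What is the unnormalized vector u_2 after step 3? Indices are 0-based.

u_2 = (62/41, 61/41, 2/41, -4/41)

Step 1: u_0 = a_0 = (4, -4, 0, 1).
Step 2: u_1 = a_1 − (-2/33)·u_0 = (8/33, -8/33, -4, -64/33).
Step 3: u_2 = a_2 − (2/3)·u_0 − (-121/164)·u_1 = (62/41, 61/41, 2/41, -4/41).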